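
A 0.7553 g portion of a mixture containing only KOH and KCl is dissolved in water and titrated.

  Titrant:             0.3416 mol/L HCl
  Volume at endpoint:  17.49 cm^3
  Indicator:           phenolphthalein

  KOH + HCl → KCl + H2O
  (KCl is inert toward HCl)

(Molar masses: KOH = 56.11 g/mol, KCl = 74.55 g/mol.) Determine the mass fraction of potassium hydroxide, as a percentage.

44.38 %

n(HCl) = 0.01749 × 0.3416 = 5.975 × 10^-3 mol
Let x = n(KOH), y = n(KCl).
Titrant: 1x = 5.975 × 10^-3;  mass: 56.11x + 74.55y = 0.7553
Solving, x = 5.975 × 10^-3 mol, y = 5.635 × 10^-3 mol
mass of KOH = 5.975 × 10^-3 × 56.11 = 0.3352 g
% KOH = 0.3352 / 0.7553 × 100 = 44.38 %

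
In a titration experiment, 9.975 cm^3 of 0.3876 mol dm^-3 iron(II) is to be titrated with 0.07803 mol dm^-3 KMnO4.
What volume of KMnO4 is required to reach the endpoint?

9.910 mL

MnO4^- + 5 Fe^2+ + 8 H^+ → Mn^2+ + 5 Fe^3+ + 4 H2O
n(Fe2+) = 0.009975 L × 0.3876 mol/L = 3.866 × 10^-3 mol
From the 1:5 stoichiometry, n(KMnO4) = 1/5 × 3.866 × 10^-3 = 7.733 × 10^-4 mol
V(KMnO4) = 7.733 × 10^-4 mol / 0.07803 mol/L = 0.009910 L = 9.910 mL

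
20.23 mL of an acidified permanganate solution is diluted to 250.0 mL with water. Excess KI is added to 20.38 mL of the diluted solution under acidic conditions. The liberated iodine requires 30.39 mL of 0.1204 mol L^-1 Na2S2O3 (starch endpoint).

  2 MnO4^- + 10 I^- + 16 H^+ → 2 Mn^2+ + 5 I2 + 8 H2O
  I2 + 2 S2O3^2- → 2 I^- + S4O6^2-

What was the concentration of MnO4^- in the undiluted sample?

n(S2O3^2-) = 0.03039 × 0.1204 = 3.659 × 10^-3 mol
n(I2) = n(S2O3^2-)/2 = 1.829 × 10^-3 mol
From the 2:5 ratio, n(MnO4^-) in the aliquot = 2/5 × 1.829 × 10^-3 = 7.318 × 10^-4 mol
[MnO4^-]_dilute = 7.318 × 10^-4 / 0.02038 = 0.03591 mol/L
[MnO4^-]_original = 0.03591 × 250.0/20.23 = 0.4437 mol/L

0.4437 mol/L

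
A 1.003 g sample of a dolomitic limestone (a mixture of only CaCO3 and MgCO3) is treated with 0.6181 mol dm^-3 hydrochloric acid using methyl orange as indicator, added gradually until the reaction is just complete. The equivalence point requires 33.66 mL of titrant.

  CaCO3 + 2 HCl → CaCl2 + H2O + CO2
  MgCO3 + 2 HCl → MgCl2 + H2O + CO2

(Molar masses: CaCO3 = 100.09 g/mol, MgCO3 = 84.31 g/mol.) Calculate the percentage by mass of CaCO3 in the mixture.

n(HCl) = 0.03366 × 0.6181 = 0.02081 mol
Let x = n(CaCO3), y = n(MgCO3).
Titrant: 2x + 2y = 0.02081;  mass: 100.09x + 84.31y = 1.003
Solving, x = 7.982 × 10^-3 mol, y = 2.421 × 10^-3 mol
mass of CaCO3 = 7.982 × 10^-3 × 100.09 = 0.7989 g
% CaCO3 = 0.7989 / 1.003 × 100 = 79.65 %

79.65 %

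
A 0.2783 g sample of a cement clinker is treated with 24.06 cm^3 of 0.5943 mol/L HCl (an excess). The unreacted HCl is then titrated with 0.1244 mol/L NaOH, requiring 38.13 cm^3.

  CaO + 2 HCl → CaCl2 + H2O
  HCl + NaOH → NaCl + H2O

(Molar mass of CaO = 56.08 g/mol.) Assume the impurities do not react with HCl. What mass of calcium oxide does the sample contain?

n(HCl) added = 0.02406 × 0.5943 = 0.01430 mol
n(NaOH) used in back-titration = 0.03813 × 0.1244 = 4.743 × 10^-3 mol
n(HCl) left over = 4.743 × 10^-3 mol (1:1 ratio)
n(HCl) consumed by analyte = 0.01430 − 4.743 × 10^-3 = 9.555 × 10^-3 mol
From the 1:2 ratio, n(CaO) = 1/2 × 9.555 × 10^-3 = 4.778 × 10^-3 mol
mass of CaO = 4.778 × 10^-3 × 56.08 = 0.2679 g

0.2679 g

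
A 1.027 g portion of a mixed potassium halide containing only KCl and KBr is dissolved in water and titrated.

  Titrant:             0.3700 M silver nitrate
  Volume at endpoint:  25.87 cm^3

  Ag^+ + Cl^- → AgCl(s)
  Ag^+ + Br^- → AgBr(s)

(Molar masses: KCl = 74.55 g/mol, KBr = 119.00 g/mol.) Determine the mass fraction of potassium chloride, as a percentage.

18.30 %

n(AgNO3) = 0.02587 × 0.3700 = 9.572 × 10^-3 mol
Let x = n(KCl), y = n(KBr).
Titrant: 1x + 1y = 9.572 × 10^-3;  mass: 74.55x + 119.00y = 1.027
Solving, x = 2.521 × 10^-3 mol, y = 7.051 × 10^-3 mol
mass of KCl = 2.521 × 10^-3 × 74.55 = 0.1879 g
% KCl = 0.1879 / 1.027 × 100 = 18.30 %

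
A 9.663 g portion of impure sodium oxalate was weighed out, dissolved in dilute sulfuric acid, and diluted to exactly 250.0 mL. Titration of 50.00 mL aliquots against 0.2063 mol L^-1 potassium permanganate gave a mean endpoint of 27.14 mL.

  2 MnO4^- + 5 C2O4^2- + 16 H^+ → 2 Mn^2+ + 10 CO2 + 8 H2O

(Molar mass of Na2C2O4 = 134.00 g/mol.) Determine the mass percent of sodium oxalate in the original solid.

n(KMnO4) per titration = 0.02714 × 0.2063 = 5.599 × 10^-3 mol
From the 5:2 ratio, n(Na2C2O4) in each aliquot = 5/2 × 5.599 × 10^-3 = 0.01400 mol
n(Na2C2O4) in the whole flask = 0.01400 × 250.0/50.00 = 0.06999 mol
mass of Na2C2O4 = 0.06999 × 134.00 = 9.378 g
% Na2C2O4 = 9.378 / 9.663 × 100 = 97.05 %

97.05 %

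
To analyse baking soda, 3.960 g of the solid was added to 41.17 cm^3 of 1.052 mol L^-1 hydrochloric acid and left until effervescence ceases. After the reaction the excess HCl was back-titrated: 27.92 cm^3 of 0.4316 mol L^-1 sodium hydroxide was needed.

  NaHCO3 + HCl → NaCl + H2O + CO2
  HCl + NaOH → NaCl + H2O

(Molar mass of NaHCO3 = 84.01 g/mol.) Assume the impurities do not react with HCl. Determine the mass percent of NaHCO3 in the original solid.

66.32 %

n(HCl) added = 0.04117 × 1.052 = 0.04331 mol
n(NaOH) used in back-titration = 0.02792 × 0.4316 = 0.01205 mol
n(HCl) left over = 0.01205 mol (1:1 ratio)
n(HCl) consumed by analyte = 0.04331 − 0.01205 = 0.03126 mol
n(NaHCO3) = 0.03126 mol (1:1 ratio)
mass of NaHCO3 = 0.03126 × 84.01 = 2.626 g
% NaHCO3 = 2.626 / 3.960 × 100 = 66.32 %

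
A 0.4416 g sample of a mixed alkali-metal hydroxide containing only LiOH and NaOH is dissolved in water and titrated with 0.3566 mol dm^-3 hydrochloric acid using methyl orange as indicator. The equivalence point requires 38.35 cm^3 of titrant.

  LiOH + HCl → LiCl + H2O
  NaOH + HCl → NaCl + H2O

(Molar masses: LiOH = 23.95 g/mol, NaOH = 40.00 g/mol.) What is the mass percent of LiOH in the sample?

n(HCl) = 0.03835 × 0.3566 = 0.01368 mol
Let x = n(LiOH), y = n(NaOH).
Titrant: 1x + 1y = 0.01368;  mass: 23.95x + 40.00y = 0.4416
Solving, x = 6.568 × 10^-3 mol, y = 7.107 × 10^-3 mol
mass of LiOH = 6.568 × 10^-3 × 23.95 = 0.1573 g
% LiOH = 0.1573 / 0.4416 × 100 = 35.62 %

35.62 %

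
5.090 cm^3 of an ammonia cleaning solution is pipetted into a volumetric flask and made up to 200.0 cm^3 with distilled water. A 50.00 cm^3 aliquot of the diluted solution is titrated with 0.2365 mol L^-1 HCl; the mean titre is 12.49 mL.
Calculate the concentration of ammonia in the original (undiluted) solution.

2.321 mol/L

NH3 + HCl → NH4Cl
n(HCl) = 0.01249 × 0.2365 = 2.954 × 10^-3 mol
n(NH3) in the aliquot = 2.954 × 10^-3 mol (1:1 ratio)
[NH3]_dilute = 2.954 × 10^-3 / 0.05000 = 0.05908 mol/L
Dilution factor = 200.0 / 5.090 = 39.29
[NH3]_stock = 0.05908 × 39.29 = 2.321 mol/L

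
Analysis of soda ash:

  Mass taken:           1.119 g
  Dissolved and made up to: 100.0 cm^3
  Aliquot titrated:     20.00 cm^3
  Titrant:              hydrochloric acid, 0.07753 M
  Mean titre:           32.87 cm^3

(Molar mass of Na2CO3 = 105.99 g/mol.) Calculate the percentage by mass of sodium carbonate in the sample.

60.35 %

Na2CO3 + 2 HCl → 2 NaCl + H2O + CO2
n(HCl) per titration = 0.03287 × 0.07753 = 2.548 × 10^-3 mol
From the 1:2 ratio, n(Na2CO3) in each aliquot = 1/2 × 2.548 × 10^-3 = 1.274 × 10^-3 mol
n(Na2CO3) in the whole flask = 1.274 × 10^-3 × 100.0/20.00 = 6.371 × 10^-3 mol
mass of Na2CO3 = 6.371 × 10^-3 × 105.99 = 0.6753 g
% Na2CO3 = 0.6753 / 1.119 × 100 = 60.35 %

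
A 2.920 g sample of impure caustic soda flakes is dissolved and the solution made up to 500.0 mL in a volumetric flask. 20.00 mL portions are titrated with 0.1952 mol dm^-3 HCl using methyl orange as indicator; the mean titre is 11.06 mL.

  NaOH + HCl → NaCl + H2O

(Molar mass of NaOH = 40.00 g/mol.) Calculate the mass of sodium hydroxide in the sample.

2.159 g

n(HCl) per titration = 0.01106 × 0.1952 = 2.159 × 10^-3 mol
n(NaOH) in each aliquot = 2.159 × 10^-3 mol (1:1 ratio)
n(NaOH) in the whole flask = 2.159 × 10^-3 × 500.0/20.00 = 0.05397 mol
mass of NaOH = 0.05397 × 40.00 = 2.159 g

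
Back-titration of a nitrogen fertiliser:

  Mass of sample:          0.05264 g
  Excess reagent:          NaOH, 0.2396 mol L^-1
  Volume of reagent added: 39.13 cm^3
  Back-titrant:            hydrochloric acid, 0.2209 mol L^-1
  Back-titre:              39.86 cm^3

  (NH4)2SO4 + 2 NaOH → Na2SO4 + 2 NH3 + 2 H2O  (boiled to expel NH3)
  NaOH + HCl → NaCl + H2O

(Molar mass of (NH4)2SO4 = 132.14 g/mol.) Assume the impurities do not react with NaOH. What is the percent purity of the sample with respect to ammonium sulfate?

n(NaOH) added = 0.03913 × 0.2396 = 9.376 × 10^-3 mol
n(HCl) used in back-titration = 0.03986 × 0.2209 = 8.805 × 10^-3 mol
n(NaOH) left over = 8.805 × 10^-3 mol (1:1 ratio)
n(NaOH) consumed by analyte = 9.376 × 10^-3 − 8.805 × 10^-3 = 5.705 × 10^-4 mol
From the 1:2 ratio, n((NH4)2SO4) = 1/2 × 5.705 × 10^-4 = 2.852 × 10^-4 mol
mass of (NH4)2SO4 = 2.852 × 10^-4 × 132.14 = 0.03769 g
% (NH4)2SO4 = 0.03769 / 0.05264 × 100 = 71.60 %

71.60 %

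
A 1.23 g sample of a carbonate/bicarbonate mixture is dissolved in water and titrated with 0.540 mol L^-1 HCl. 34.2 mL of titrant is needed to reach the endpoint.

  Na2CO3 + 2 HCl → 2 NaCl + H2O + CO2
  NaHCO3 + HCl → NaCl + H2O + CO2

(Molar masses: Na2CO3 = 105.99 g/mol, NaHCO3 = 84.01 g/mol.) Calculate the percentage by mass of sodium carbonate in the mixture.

n(HCl) = 0.0342 × 0.540 = 0.0185 mol
Let x = n(Na2CO3), y = n(NaHCO3).
Titrant: 2x + 1y = 0.0185;  mass: 105.99x + 84.01y = 1.23
Solving, x = 5.18 × 10^-3 mol, y = 8.10 × 10^-3 mol
mass of Na2CO3 = 5.18 × 10^-3 × 105.99 = 0.549 g
% Na2CO3 = 0.549 / 1.23 × 100 = 44.7 %

44.7 %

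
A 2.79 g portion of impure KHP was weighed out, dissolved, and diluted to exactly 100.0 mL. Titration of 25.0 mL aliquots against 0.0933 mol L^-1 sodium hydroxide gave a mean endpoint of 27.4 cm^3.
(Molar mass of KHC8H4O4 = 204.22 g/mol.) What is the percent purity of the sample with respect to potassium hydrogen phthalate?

74.8 %

KHC8H4O4 + NaOH → KNaC8H4O4 + H2O
n(NaOH) per titration = 0.0274 × 0.0933 = 2.56 × 10^-3 mol
n(KHC8H4O4) in each aliquot = 2.56 × 10^-3 mol (1:1 ratio)
n(KHC8H4O4) in the whole flask = 2.56 × 10^-3 × 100.0/25.0 = 0.0102 mol
mass of KHC8H4O4 = 0.0102 × 204.22 = 2.09 g
% KHC8H4O4 = 2.09 / 2.79 × 100 = 74.8 %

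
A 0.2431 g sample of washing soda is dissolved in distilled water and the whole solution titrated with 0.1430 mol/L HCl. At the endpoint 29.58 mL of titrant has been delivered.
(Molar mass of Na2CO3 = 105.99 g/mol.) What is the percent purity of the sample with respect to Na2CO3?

92.21 %

Na2CO3 + 2 HCl → 2 NaCl + H2O + CO2
n(HCl) = 0.02958 L × 0.1430 mol/L = 4.230 × 10^-3 mol
From the 1:2 ratio, n(Na2CO3) = 1/2 × 4.230 × 10^-3 = 2.115 × 10^-3 mol
mass of Na2CO3 = 2.115 × 10^-3 × 105.99 g/mol = 0.2242 g
% Na2CO3 = 0.2242 / 0.2431 × 100 = 92.21 %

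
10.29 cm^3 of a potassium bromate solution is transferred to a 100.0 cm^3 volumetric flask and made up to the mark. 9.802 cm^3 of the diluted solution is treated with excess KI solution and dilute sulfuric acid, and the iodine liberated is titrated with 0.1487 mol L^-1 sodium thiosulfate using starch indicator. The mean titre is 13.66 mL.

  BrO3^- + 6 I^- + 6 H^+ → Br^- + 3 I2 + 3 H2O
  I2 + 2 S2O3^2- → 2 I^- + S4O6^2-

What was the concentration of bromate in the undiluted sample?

n(S2O3^2-) = 0.01366 × 0.1487 = 2.031 × 10^-3 mol
n(I2) = n(S2O3^2-)/2 = 1.016 × 10^-3 mol
From the 1:3 ratio, n(BrO3^-) in the aliquot = 1/3 × 1.016 × 10^-3 = 3.385 × 10^-4 mol
[BrO3^-]_dilute = 3.385 × 10^-4 / 0.009802 = 0.03454 mol/L
[BrO3^-]_original = 0.03454 × 100.0/10.29 = 0.3356 mol/L

0.3356 mol/L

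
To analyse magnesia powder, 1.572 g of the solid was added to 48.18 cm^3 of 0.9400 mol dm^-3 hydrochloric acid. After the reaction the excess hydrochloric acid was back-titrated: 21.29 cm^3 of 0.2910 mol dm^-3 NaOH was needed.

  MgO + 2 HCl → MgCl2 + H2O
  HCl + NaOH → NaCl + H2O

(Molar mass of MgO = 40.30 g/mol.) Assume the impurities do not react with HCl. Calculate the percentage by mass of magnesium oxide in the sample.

50.11 %

n(HCl) added = 0.04818 × 0.9400 = 0.04529 mol
n(NaOH) used in back-titration = 0.02129 × 0.2910 = 6.195 × 10^-3 mol
n(HCl) left over = 6.195 × 10^-3 mol (1:1 ratio)
n(HCl) consumed by analyte = 0.04529 − 6.195 × 10^-3 = 0.03909 mol
From the 1:2 ratio, n(MgO) = 1/2 × 0.03909 = 0.01955 mol
mass of MgO = 0.01955 × 40.30 = 0.7877 g
% MgO = 0.7877 / 1.572 × 100 = 50.11 %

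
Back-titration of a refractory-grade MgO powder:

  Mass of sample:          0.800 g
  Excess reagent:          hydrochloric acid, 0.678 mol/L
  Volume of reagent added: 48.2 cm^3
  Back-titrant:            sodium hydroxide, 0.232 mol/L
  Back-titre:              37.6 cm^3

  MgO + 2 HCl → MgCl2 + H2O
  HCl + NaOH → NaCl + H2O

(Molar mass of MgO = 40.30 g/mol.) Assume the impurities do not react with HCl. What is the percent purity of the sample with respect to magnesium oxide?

n(HCl) added = 0.0482 × 0.678 = 0.0327 mol
n(NaOH) used in back-titration = 0.0376 × 0.232 = 8.72 × 10^-3 mol
n(HCl) left over = 8.72 × 10^-3 mol (1:1 ratio)
n(HCl) consumed by analyte = 0.0327 − 8.72 × 10^-3 = 0.0240 mol
From the 1:2 ratio, n(MgO) = 1/2 × 0.0240 = 0.0120 mol
mass of MgO = 0.0120 × 40.30 = 0.483 g
% MgO = 0.483 / 0.800 × 100 = 60.3 %

60.3 %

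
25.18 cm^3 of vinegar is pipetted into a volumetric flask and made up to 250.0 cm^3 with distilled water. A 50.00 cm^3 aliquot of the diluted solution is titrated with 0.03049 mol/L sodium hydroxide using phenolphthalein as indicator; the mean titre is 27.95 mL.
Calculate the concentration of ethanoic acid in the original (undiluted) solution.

CH3COOH + NaOH → CH3COONa + H2O
n(NaOH) = 0.02795 × 0.03049 = 8.522 × 10^-4 mol
n(CH3COOH) in the aliquot = 8.522 × 10^-4 mol (1:1 ratio)
[CH3COOH]_dilute = 8.522 × 10^-4 / 0.05000 = 0.01704 mol/L
Dilution factor = 250.0 / 25.18 = 9.929
[CH3COOH]_stock = 0.01704 × 9.929 = 0.1692 mol/L

0.1692 mol/L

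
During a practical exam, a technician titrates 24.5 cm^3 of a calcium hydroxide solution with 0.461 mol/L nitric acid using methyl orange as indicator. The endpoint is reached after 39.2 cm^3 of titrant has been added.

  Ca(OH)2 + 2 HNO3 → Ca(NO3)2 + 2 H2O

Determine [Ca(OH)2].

0.369 mol/L

n(HNO3) = 0.0392 L × 0.461 mol/L = 0.0181 mol
From the 1:2 mole ratio, n(Ca(OH)2) = 1/2 × 0.0181 = 9.04 × 10^-3 mol
[Ca(OH)2] = 9.04 × 10^-3 mol / 0.0245 L = 0.369 mol/L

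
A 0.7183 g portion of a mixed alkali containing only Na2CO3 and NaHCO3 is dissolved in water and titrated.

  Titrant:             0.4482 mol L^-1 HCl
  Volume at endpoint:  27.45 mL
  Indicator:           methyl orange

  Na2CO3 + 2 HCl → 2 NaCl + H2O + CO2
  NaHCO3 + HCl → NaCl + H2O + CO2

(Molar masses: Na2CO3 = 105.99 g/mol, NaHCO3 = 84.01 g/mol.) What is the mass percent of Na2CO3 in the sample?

75.00 %

n(HCl) = 0.02745 × 0.4482 = 0.01230 mol
Let x = n(Na2CO3), y = n(NaHCO3).
Titrant: 2x + 1y = 0.01230;  mass: 105.99x + 84.01y = 0.7183
Solving, x = 5.083 × 10^-3 mol, y = 2.138 × 10^-3 mol
mass of Na2CO3 = 5.083 × 10^-3 × 105.99 = 0.5387 g
% Na2CO3 = 0.5387 / 0.7183 × 100 = 75.00 %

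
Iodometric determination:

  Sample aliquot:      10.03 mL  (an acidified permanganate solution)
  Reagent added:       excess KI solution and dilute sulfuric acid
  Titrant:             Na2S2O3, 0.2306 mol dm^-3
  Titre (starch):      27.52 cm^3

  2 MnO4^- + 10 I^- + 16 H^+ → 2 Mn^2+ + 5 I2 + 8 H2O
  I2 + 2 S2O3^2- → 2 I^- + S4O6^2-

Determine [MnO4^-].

0.1265 mol/L

n(S2O3^2-) = 0.02752 × 0.2306 = 6.346 × 10^-3 mol
n(I2) = n(S2O3^2-)/2 = 3.173 × 10^-3 mol
From the 2:5 ratio, n(MnO4^-) in the aliquot = 2/5 × 3.173 × 10^-3 = 1.269 × 10^-3 mol
[MnO4^-] = 1.269 × 10^-3 / 0.01003 = 0.1265 mol/L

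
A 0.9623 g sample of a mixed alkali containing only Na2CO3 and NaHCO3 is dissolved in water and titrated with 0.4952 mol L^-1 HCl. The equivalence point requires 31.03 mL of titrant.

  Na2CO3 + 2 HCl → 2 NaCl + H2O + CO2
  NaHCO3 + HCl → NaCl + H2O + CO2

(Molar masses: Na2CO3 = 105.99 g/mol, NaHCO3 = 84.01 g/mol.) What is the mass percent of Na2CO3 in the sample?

n(HCl) = 0.03103 × 0.4952 = 0.01537 mol
Let x = n(Na2CO3), y = n(NaHCO3).
Titrant: 2x + 1y = 0.01537;  mass: 105.99x + 84.01y = 0.9623
Solving, x = 5.297 × 10^-3 mol, y = 4.771 × 10^-3 mol
mass of Na2CO3 = 5.297 × 10^-3 × 105.99 = 0.5615 g
% Na2CO3 = 0.5615 / 0.9623 × 100 = 58.35 %

58.35 %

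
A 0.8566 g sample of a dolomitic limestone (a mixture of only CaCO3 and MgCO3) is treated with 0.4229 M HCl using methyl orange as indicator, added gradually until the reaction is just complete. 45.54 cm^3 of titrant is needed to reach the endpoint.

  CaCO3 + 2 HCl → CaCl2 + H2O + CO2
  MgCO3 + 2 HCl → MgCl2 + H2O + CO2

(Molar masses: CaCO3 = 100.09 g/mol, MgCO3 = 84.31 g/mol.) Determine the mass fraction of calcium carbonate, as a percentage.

n(HCl) = 0.04554 × 0.4229 = 0.01926 mol
Let x = n(CaCO3), y = n(MgCO3).
Titrant: 2x + 2y = 0.01926;  mass: 100.09x + 84.31y = 0.8566
Solving, x = 2.835 × 10^-3 mol, y = 6.794 × 10^-3 mol
mass of CaCO3 = 2.835 × 10^-3 × 100.09 = 0.2838 g
% CaCO3 = 0.2838 / 0.8566 × 100 = 33.13 %

33.13 %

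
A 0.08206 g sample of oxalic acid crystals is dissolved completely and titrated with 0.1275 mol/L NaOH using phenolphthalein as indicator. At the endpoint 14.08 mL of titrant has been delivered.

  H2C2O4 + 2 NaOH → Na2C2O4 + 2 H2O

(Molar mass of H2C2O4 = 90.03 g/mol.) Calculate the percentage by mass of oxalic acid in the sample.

n(NaOH) = 0.01408 L × 0.1275 mol/L = 1.795 × 10^-3 mol
From the 1:2 ratio, n(H2C2O4) = 1/2 × 1.795 × 10^-3 = 8.976 × 10^-4 mol
mass of H2C2O4 = 8.976 × 10^-4 × 90.03 g/mol = 0.08081 g
% H2C2O4 = 0.08081 / 0.08206 × 100 = 98.48 %

98.48 %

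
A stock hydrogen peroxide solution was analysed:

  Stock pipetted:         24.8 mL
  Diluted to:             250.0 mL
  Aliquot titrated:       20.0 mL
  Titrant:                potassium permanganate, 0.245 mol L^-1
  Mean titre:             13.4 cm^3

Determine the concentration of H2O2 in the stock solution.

2 MnO4^- + 5 H2O2 + 6 H^+ → 2 Mn^2+ + 5 O2 + 8 H2O
n(KMnO4) = 0.0134 × 0.245 = 3.28 × 10^-3 mol
From the 5:2 ratio, n(H2O2) in the aliquot = 5/2 × 3.28 × 10^-3 = 8.21 × 10^-3 mol
[H2O2]_dilute = 8.21 × 10^-3 / 0.0200 = 0.410 mol/L
Dilution factor = 250.0 / 24.8 = 10.08
[H2O2]_stock = 0.410 × 10.08 = 4.14 mol/L

4.14 mol/L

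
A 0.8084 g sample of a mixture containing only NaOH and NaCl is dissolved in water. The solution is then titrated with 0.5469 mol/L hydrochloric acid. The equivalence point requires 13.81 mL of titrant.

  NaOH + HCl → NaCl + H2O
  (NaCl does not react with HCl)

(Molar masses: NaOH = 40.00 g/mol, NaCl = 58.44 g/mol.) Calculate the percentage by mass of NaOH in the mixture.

37.37 %

n(HCl) = 0.01381 × 0.5469 = 7.553 × 10^-3 mol
Let x = n(NaOH), y = n(NaCl).
Titrant: 1x = 7.553 × 10^-3;  mass: 40.00x + 58.44y = 0.8084
Solving, x = 7.553 × 10^-3 mol, y = 8.663 × 10^-3 mol
mass of NaOH = 7.553 × 10^-3 × 40.00 = 0.3021 g
% NaOH = 0.3021 / 0.8084 × 100 = 37.37 %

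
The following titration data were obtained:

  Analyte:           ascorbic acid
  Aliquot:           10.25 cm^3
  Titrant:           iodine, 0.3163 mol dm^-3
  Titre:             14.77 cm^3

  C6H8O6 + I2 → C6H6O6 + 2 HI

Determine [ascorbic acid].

n(I2) = 0.01477 L × 0.3163 mol/L = 4.672 × 10^-3 mol
n(C6H8O6) = 4.672 × 10^-3 mol (1:1 mole ratio)
[C6H8O6] = 4.672 × 10^-3 mol / 0.01025 L = 0.4558 mol/L

0.4558 mol/L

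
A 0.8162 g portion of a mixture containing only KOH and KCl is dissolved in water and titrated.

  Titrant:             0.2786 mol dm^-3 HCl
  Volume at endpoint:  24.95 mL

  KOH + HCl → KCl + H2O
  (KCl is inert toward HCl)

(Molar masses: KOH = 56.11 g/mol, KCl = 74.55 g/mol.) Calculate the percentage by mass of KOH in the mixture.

47.79 %

n(HCl) = 0.02495 × 0.2786 = 6.951 × 10^-3 mol
Let x = n(KOH), y = n(KCl).
Titrant: 1x = 6.951 × 10^-3;  mass: 56.11x + 74.55y = 0.8162
Solving, x = 6.951 × 10^-3 mol, y = 5.717 × 10^-3 mol
mass of KOH = 6.951 × 10^-3 × 56.11 = 0.3900 g
% KOH = 0.3900 / 0.8162 × 100 = 47.79 %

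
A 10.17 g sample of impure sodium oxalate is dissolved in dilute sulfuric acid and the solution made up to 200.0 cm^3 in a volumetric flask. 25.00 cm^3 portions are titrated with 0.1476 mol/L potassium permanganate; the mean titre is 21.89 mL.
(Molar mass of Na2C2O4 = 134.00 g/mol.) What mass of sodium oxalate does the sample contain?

2 MnO4^- + 5 C2O4^2- + 16 H^+ → 2 Mn^2+ + 10 CO2 + 8 H2O
n(KMnO4) per titration = 0.02189 × 0.1476 = 3.231 × 10^-3 mol
From the 5:2 ratio, n(Na2C2O4) in each aliquot = 5/2 × 3.231 × 10^-3 = 8.077 × 10^-3 mol
n(Na2C2O4) in the whole flask = 8.077 × 10^-3 × 200.0/25.00 = 0.06462 mol
mass of Na2C2O4 = 0.06462 × 134.00 = 8.659 g

8.659 g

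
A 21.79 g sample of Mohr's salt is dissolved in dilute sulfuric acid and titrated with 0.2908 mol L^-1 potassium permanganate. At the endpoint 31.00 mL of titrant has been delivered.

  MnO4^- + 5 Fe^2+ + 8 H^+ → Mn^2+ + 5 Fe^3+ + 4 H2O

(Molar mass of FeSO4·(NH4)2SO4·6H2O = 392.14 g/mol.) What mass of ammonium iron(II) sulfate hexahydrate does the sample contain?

n(KMnO4) = 0.03100 L × 0.2908 mol/L = 9.015 × 10^-3 mol
From the 5:1 ratio, n(FeSO4·(NH4)2SO4·6H2O) = 5/1 × 9.015 × 10^-3 = 0.04507 mol
mass of FeSO4·(NH4)2SO4·6H2O = 0.04507 × 392.14 g/mol = 17.68 g

17.68 g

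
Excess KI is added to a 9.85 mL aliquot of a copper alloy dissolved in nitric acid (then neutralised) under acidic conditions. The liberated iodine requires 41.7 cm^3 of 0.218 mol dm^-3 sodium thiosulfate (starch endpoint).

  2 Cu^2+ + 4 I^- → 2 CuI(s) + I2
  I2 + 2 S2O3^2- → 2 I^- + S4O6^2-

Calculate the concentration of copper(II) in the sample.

n(S2O3^2-) = 0.0417 × 0.218 = 9.09 × 10^-3 mol
n(I2) = n(S2O3^2-)/2 = 4.55 × 10^-3 mol
From the 2:1 ratio, n(Cu2+) in the aliquot = 2/1 × 4.55 × 10^-3 = 9.09 × 10^-3 mol
[Cu2+] = 9.09 × 10^-3 / 0.00985 = 0.923 mol/L

0.923 mol/L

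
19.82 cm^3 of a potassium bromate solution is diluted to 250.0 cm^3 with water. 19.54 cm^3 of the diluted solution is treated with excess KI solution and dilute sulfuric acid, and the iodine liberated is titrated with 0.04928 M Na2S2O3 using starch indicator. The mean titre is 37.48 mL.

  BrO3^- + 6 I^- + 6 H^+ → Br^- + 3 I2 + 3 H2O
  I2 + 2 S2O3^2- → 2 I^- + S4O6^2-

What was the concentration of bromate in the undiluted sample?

0.1987 M

n(S2O3^2-) = 0.03748 × 0.04928 = 1.847 × 10^-3 mol
n(I2) = n(S2O3^2-)/2 = 9.235 × 10^-4 mol
From the 1:3 ratio, n(BrO3^-) in the aliquot = 1/3 × 9.235 × 10^-4 = 3.078 × 10^-4 mol
[BrO3^-]_dilute = 3.078 × 10^-4 / 0.01954 = 0.01575 mol/L
[BrO3^-]_original = 0.01575 × 250.0/19.82 = 0.1987 mol/L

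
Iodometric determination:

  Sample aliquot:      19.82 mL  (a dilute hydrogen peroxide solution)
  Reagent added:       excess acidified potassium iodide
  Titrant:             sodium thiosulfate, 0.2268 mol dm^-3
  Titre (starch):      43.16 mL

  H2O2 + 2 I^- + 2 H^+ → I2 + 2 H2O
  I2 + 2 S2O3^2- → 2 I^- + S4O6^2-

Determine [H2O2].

n(S2O3^2-) = 0.04316 × 0.2268 = 9.789 × 10^-3 mol
n(I2) = n(S2O3^2-)/2 = 4.894 × 10^-3 mol
n(H2O2) in the aliquot = 4.894 × 10^-3 mol (1:1 ratio)
[H2O2] = 4.894 × 10^-3 / 0.01982 = 0.2469 mol/L

0.2469 mol/L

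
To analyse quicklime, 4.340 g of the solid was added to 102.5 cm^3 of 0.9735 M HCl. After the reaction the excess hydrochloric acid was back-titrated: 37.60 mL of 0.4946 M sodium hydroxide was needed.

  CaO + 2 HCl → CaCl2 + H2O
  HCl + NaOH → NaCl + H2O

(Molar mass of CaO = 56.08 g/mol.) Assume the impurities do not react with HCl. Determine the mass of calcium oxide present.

2.276 g

n(HCl) added = 0.1025 × 0.9735 = 0.09978 mol
n(NaOH) used in back-titration = 0.03760 × 0.4946 = 0.01860 mol
n(HCl) left over = 0.01860 mol (1:1 ratio)
n(HCl) consumed by analyte = 0.09978 − 0.01860 = 0.08119 mol
From the 1:2 ratio, n(CaO) = 1/2 × 0.08119 = 0.04059 mol
mass of CaO = 0.04059 × 56.08 = 2.276 g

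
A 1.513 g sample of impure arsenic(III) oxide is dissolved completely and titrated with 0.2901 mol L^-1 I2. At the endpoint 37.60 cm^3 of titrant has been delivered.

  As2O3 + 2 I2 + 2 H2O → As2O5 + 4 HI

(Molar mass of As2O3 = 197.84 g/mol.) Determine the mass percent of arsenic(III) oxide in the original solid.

71.31 %

n(I2) = 0.03760 L × 0.2901 mol/L = 0.01091 mol
From the 1:2 ratio, n(As2O3) = 1/2 × 0.01091 = 5.454 × 10^-3 mol
mass of As2O3 = 5.454 × 10^-3 × 197.84 g/mol = 1.079 g
% As2O3 = 1.079 / 1.513 × 100 = 71.31 %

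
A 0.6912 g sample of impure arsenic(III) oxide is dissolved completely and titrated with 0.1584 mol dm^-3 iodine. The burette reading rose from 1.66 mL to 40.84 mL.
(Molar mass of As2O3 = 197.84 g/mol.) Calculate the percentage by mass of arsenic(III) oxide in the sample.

As2O3 + 2 I2 + 2 H2O → As2O5 + 4 HI
n(I2) = 0.03918 L × 0.1584 mol/L = 6.206 × 10^-3 mol
From the 1:2 ratio, n(As2O3) = 1/2 × 6.206 × 10^-3 = 3.103 × 10^-3 mol
mass of As2O3 = 3.103 × 10^-3 × 197.84 g/mol = 0.6139 g
% As2O3 = 0.6139 / 0.6912 × 100 = 88.82 %

88.82 %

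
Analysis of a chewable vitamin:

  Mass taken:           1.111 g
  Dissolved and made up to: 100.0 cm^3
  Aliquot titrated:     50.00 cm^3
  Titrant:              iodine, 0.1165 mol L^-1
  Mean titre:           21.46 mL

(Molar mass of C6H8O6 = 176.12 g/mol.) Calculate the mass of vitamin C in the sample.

0.8806 g

C6H8O6 + I2 → C6H6O6 + 2 HI
n(I2) per titration = 0.02146 × 0.1165 = 2.500 × 10^-3 mol
n(C6H8O6) in each aliquot = 2.500 × 10^-3 mol (1:1 ratio)
n(C6H8O6) in the whole flask = 2.500 × 10^-3 × 100.0/50.00 = 5.000 × 10^-3 mol
mass of C6H8O6 = 5.000 × 10^-3 × 176.12 = 0.8806 g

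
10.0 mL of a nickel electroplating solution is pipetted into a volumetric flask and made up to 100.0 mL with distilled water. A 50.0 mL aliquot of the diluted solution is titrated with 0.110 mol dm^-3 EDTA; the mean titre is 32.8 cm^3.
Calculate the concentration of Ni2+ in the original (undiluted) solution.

Ni^2+ + EDTA^4- → [Ni(EDTA)]^2-
n(EDTA) = 0.0328 × 0.110 = 3.61 × 10^-3 mol
n(Ni2+) in the aliquot = 3.61 × 10^-3 mol (1:1 ratio)
[Ni2+]_dilute = 3.61 × 10^-3 / 0.0500 = 0.0722 mol/L
Dilution factor = 100.0 / 10.0 = 10.00
[Ni2+]_stock = 0.0722 × 10.00 = 0.722 mol/L

0.722 mol/L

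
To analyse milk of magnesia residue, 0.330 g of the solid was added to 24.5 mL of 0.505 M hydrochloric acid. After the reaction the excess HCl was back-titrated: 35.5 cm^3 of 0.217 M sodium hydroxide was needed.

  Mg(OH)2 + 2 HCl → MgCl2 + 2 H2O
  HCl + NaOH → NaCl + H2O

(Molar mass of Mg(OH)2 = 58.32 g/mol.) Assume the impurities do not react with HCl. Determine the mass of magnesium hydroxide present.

0.136 g

n(HCl) added = 0.0245 × 0.505 = 0.0124 mol
n(NaOH) used in back-titration = 0.0355 × 0.217 = 7.70 × 10^-3 mol
n(HCl) left over = 7.70 × 10^-3 mol (1:1 ratio)
n(HCl) consumed by analyte = 0.0124 − 7.70 × 10^-3 = 4.67 × 10^-3 mol
From the 1:2 ratio, n(Mg(OH)2) = 1/2 × 4.67 × 10^-3 = 2.33 × 10^-3 mol
mass of Mg(OH)2 = 2.33 × 10^-3 × 58.32 = 0.136 g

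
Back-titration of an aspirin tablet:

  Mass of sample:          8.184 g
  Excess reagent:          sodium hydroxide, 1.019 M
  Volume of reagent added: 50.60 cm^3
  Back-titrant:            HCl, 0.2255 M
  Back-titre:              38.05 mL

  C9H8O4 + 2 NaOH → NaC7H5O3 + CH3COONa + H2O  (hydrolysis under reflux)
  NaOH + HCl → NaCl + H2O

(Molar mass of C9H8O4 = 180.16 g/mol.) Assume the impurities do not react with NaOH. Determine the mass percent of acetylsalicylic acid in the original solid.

n(NaOH) added = 0.05060 × 1.019 = 0.05156 mol
n(HCl) used in back-titration = 0.03805 × 0.2255 = 8.580 × 10^-3 mol
n(NaOH) left over = 8.580 × 10^-3 mol (1:1 ratio)
n(NaOH) consumed by analyte = 0.05156 − 8.580 × 10^-3 = 0.04298 mol
From the 1:2 ratio, n(C9H8O4) = 1/2 × 0.04298 = 0.02149 mol
mass of C9H8O4 = 0.02149 × 180.16 = 3.872 g
% C9H8O4 = 3.872 / 8.184 × 100 = 47.31 %

47.31 %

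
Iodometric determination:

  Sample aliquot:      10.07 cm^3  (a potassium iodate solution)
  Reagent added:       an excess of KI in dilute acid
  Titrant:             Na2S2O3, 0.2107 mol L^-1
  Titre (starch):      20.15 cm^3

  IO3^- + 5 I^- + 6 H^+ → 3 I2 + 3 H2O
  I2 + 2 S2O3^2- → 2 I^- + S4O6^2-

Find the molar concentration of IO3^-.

0.07027 mol/L

n(S2O3^2-) = 0.02015 × 0.2107 = 4.246 × 10^-3 mol
n(I2) = n(S2O3^2-)/2 = 2.123 × 10^-3 mol
From the 1:3 ratio, n(IO3^-) in the aliquot = 1/3 × 2.123 × 10^-3 = 7.076 × 10^-4 mol
[IO3^-] = 7.076 × 10^-4 / 0.01007 = 0.07027 mol/L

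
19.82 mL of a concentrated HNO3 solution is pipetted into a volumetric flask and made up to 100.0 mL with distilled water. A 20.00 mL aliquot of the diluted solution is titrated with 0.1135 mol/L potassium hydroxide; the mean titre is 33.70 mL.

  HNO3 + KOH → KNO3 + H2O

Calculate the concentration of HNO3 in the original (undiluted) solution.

n(KOH) = 0.03370 × 0.1135 = 3.825 × 10^-3 mol
n(HNO3) in the aliquot = 3.825 × 10^-3 mol (1:1 ratio)
[HNO3]_dilute = 3.825 × 10^-3 / 0.02000 = 0.1912 mol/L
Dilution factor = 100.0 / 19.82 = 5.045
[HNO3]_stock = 0.1912 × 5.045 = 0.9649 mol/L

0.9649 mol/L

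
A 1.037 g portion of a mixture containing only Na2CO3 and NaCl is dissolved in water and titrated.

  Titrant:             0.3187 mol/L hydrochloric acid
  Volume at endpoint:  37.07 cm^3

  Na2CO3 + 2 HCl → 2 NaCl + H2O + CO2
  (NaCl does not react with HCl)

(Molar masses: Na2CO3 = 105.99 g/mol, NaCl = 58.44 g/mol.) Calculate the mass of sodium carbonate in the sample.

n(HCl) = 0.03707 × 0.3187 = 0.01181 mol
Let x = n(Na2CO3), y = n(NaCl).
Titrant: 2x = 0.01181;  mass: 105.99x + 58.44y = 1.037
Solving, x = 5.907 × 10^-3 mol, y = 7.031 × 10^-3 mol
mass of Na2CO3 = 5.907 × 10^-3 × 105.99 = 0.6261 g

0.6261 g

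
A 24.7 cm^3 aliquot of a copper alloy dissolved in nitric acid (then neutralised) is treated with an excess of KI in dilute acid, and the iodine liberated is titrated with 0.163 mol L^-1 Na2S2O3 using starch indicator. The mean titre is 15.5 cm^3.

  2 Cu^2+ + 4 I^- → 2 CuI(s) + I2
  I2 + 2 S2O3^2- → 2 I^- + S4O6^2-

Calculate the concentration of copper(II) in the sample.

n(S2O3^2-) = 0.0155 × 0.163 = 2.53 × 10^-3 mol
n(I2) = n(S2O3^2-)/2 = 1.26 × 10^-3 mol
From the 2:1 ratio, n(Cu2+) in the aliquot = 2/1 × 1.26 × 10^-3 = 2.53 × 10^-3 mol
[Cu2+] = 2.53 × 10^-3 / 0.0247 = 0.102 mol/L

0.102 mol/L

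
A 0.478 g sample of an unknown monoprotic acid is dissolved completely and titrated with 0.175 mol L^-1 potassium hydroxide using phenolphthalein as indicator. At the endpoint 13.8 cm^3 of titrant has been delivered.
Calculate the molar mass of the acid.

198 g/mol

n(KOH) = 0.0138 L × 0.175 mol/L = 2.42 × 10^-3 mol
n(HA) = 2.42 × 10^-3 mol (1:1 ratio)
M = m / n = 0.478 g / 2.42 × 10^-3 mol = 198 g/mol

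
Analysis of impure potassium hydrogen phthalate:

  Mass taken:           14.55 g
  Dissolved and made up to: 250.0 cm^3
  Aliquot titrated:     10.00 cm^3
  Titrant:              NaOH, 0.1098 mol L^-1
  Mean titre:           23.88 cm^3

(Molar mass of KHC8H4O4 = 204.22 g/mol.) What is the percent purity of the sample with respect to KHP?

KHC8H4O4 + NaOH → KNaC8H4O4 + H2O
n(NaOH) per titration = 0.02388 × 0.1098 = 2.622 × 10^-3 mol
n(KHC8H4O4) in each aliquot = 2.622 × 10^-3 mol (1:1 ratio)
n(KHC8H4O4) in the whole flask = 2.622 × 10^-3 × 250.0/10.00 = 0.06555 mol
mass of KHC8H4O4 = 0.06555 × 204.22 = 13.39 g
% KHC8H4O4 = 13.39 / 14.55 × 100 = 92.01 %

92.01 %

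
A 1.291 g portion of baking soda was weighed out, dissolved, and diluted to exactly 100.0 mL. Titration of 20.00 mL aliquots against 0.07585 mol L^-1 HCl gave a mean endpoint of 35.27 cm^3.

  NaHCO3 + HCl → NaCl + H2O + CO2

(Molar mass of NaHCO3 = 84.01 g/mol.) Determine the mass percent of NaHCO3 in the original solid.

n(HCl) per titration = 0.03527 × 0.07585 = 2.675 × 10^-3 mol
n(NaHCO3) in each aliquot = 2.675 × 10^-3 mol (1:1 ratio)
n(NaHCO3) in the whole flask = 2.675 × 10^-3 × 100.0/20.00 = 0.01338 mol
mass of NaHCO3 = 0.01338 × 84.01 = 1.124 g
% NaHCO3 = 1.124 / 1.291 × 100 = 87.04 %

87.04 %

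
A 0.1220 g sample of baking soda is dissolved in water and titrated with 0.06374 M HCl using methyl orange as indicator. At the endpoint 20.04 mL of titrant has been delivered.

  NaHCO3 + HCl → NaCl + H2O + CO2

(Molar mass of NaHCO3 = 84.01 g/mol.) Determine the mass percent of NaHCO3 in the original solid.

87.96 %

n(HCl) = 0.02004 L × 0.06374 mol/L = 1.277 × 10^-3 mol
n(NaHCO3) = 1.277 × 10^-3 mol (1:1 ratio)
mass of NaHCO3 = 1.277 × 10^-3 × 84.01 g/mol = 0.1073 g
% NaHCO3 = 0.1073 / 0.1220 × 100 = 87.96 %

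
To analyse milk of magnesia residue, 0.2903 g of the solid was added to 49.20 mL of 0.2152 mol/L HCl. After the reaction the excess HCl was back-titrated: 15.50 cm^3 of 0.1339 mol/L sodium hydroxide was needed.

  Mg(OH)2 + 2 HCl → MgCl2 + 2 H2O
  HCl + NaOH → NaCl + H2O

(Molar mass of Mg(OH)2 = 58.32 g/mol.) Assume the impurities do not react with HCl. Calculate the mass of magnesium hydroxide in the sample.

0.2482 g

n(HCl) added = 0.04920 × 0.2152 = 0.01059 mol
n(NaOH) used in back-titration = 0.01550 × 0.1339 = 2.075 × 10^-3 mol
n(HCl) left over = 2.075 × 10^-3 mol (1:1 ratio)
n(HCl) consumed by analyte = 0.01059 − 2.075 × 10^-3 = 8.512 × 10^-3 mol
From the 1:2 ratio, n(Mg(OH)2) = 1/2 × 8.512 × 10^-3 = 4.256 × 10^-3 mol
mass of Mg(OH)2 = 4.256 × 10^-3 × 58.32 = 0.2482 g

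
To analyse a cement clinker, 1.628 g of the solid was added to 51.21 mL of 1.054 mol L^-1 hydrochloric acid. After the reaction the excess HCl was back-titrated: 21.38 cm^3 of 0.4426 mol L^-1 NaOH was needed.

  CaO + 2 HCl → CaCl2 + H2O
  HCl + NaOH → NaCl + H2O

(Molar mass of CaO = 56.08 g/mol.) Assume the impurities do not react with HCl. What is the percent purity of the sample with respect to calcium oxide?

76.67 %

n(HCl) added = 0.05121 × 1.054 = 0.05398 mol
n(NaOH) used in back-titration = 0.02138 × 0.4426 = 9.463 × 10^-3 mol
n(HCl) left over = 9.463 × 10^-3 mol (1:1 ratio)
n(HCl) consumed by analyte = 0.05398 − 9.463 × 10^-3 = 0.04451 mol
From the 1:2 ratio, n(CaO) = 1/2 × 0.04451 = 0.02226 mol
mass of CaO = 0.02226 × 56.08 = 1.248 g
% CaO = 1.248 / 1.628 × 100 = 76.67 %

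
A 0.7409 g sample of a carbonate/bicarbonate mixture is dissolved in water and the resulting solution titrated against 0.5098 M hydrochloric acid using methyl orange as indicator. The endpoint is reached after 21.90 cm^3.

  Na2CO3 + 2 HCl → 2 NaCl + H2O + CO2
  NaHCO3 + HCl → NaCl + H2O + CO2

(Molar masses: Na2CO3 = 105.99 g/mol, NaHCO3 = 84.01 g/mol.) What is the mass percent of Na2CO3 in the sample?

n(HCl) = 0.02190 × 0.5098 = 0.01116 mol
Let x = n(Na2CO3), y = n(NaHCO3).
Titrant: 2x + 1y = 0.01116;  mass: 105.99x + 84.01y = 0.7409
Solving, x = 3.177 × 10^-3 mol, y = 4.812 × 10^-3 mol
mass of Na2CO3 = 3.177 × 10^-3 × 105.99 = 0.3367 g
% Na2CO3 = 0.3367 / 0.7409 × 100 = 45.44 %

45.44 %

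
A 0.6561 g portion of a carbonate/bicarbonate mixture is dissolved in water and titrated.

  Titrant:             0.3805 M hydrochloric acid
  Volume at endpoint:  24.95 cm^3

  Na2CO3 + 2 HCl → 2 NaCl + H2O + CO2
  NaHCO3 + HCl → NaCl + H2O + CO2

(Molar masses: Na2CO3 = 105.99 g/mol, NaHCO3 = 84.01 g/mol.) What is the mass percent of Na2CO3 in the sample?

n(HCl) = 0.02495 × 0.3805 = 9.493 × 10^-3 mol
Let x = n(Na2CO3), y = n(NaHCO3).
Titrant: 2x + 1y = 9.493 × 10^-3;  mass: 105.99x + 84.01y = 0.6561
Solving, x = 2.280 × 10^-3 mol, y = 4.933 × 10^-3 mol
mass of Na2CO3 = 2.280 × 10^-3 × 105.99 = 0.2417 g
% Na2CO3 = 0.2417 / 0.6561 × 100 = 36.84 %

36.84 %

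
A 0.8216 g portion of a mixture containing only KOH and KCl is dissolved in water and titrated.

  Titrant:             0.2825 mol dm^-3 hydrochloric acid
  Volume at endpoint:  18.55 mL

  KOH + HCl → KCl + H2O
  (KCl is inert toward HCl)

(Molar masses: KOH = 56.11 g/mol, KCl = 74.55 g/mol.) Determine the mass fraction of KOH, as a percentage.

35.79 %

n(HCl) = 0.01855 × 0.2825 = 5.240 × 10^-3 mol
Let x = n(KOH), y = n(KCl).
Titrant: 1x = 5.240 × 10^-3;  mass: 56.11x + 74.55y = 0.8216
Solving, x = 5.240 × 10^-3 mol, y = 7.077 × 10^-3 mol
mass of KOH = 5.240 × 10^-3 × 56.11 = 0.2940 g
% KOH = 0.2940 / 0.8216 × 100 = 35.79 %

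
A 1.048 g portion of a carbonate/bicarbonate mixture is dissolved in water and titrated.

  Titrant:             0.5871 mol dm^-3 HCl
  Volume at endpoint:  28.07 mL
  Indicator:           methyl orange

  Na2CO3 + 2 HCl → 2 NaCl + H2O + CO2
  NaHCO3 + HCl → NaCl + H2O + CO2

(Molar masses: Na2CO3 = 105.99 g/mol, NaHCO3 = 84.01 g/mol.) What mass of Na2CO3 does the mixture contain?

0.5749 g

n(HCl) = 0.02807 × 0.5871 = 0.01648 mol
Let x = n(Na2CO3), y = n(NaHCO3).
Titrant: 2x + 1y = 0.01648;  mass: 105.99x + 84.01y = 1.048
Solving, x = 5.424 × 10^-3 mol, y = 5.631 × 10^-3 mol
mass of Na2CO3 = 5.424 × 10^-3 × 105.99 = 0.5749 g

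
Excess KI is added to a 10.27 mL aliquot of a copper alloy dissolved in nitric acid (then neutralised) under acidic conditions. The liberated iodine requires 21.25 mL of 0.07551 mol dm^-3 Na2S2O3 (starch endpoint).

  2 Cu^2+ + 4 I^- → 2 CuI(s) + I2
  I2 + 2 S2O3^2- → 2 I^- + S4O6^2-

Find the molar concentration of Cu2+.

n(S2O3^2-) = 0.02125 × 0.07551 = 1.605 × 10^-3 mol
n(I2) = n(S2O3^2-)/2 = 8.023 × 10^-4 mol
From the 2:1 ratio, n(Cu2+) in the aliquot = 2/1 × 8.023 × 10^-4 = 1.605 × 10^-3 mol
[Cu2+] = 1.605 × 10^-3 / 0.01027 = 0.1562 mol/L

0.1562 mol/L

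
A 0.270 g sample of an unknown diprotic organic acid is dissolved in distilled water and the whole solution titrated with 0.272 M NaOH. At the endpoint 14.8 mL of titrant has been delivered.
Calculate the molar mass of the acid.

n(NaOH) = 0.0148 L × 0.272 mol/L = 4.03 × 10^-3 mol
From the 1:2 ratio, n(H2A) = 1/2 × 4.03 × 10^-3 = 2.01 × 10^-3 mol
M = m / n = 0.270 g / 2.01 × 10^-3 mol = 134 g/mol

134 g/mol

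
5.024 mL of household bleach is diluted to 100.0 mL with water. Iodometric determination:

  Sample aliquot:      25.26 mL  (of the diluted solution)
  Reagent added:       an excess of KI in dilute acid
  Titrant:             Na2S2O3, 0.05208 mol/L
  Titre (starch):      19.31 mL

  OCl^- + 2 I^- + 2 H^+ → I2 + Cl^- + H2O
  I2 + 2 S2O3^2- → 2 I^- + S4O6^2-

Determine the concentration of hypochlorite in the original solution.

0.3962 mol/L

n(S2O3^2-) = 0.01931 × 0.05208 = 1.006 × 10^-3 mol
n(I2) = n(S2O3^2-)/2 = 5.028 × 10^-4 mol
n(OCl^-) in the aliquot = 5.028 × 10^-4 mol (1:1 ratio)
[OCl^-]_dilute = 5.028 × 10^-4 / 0.02526 = 0.01991 mol/L
[OCl^-]_original = 0.01991 × 100.0/5.024 = 0.3962 mol/L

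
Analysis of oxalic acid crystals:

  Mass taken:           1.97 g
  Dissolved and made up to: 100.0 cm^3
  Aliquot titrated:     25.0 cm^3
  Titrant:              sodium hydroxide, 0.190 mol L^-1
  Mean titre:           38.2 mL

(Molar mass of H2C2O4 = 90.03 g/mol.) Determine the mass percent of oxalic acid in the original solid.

66.3 %

H2C2O4 + 2 NaOH → Na2C2O4 + 2 H2O
n(NaOH) per titration = 0.0382 × 0.190 = 7.26 × 10^-3 mol
From the 1:2 ratio, n(H2C2O4) in each aliquot = 1/2 × 7.26 × 10^-3 = 3.63 × 10^-3 mol
n(H2C2O4) in the whole flask = 3.63 × 10^-3 × 100.0/25.0 = 0.0145 mol
mass of H2C2O4 = 0.0145 × 90.03 = 1.31 g
% H2C2O4 = 1.31 / 1.97 × 100 = 66.3 %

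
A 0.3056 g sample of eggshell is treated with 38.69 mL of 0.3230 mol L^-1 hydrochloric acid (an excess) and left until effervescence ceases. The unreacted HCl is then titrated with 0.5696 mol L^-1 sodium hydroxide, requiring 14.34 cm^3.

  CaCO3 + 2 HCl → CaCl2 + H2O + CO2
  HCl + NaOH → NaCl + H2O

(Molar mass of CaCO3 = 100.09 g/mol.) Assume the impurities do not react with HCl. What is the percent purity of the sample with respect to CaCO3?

n(HCl) added = 0.03869 × 0.3230 = 0.01250 mol
n(NaOH) used in back-titration = 0.01434 × 0.5696 = 8.168 × 10^-3 mol
n(HCl) left over = 8.168 × 10^-3 mol (1:1 ratio)
n(HCl) consumed by analyte = 0.01250 − 8.168 × 10^-3 = 4.329 × 10^-3 mol
From the 1:2 ratio, n(CaCO3) = 1/2 × 4.329 × 10^-3 = 2.164 × 10^-3 mol
mass of CaCO3 = 2.164 × 10^-3 × 100.09 = 0.2166 g
% CaCO3 = 0.2166 / 0.3056 × 100 = 70.89 %

70.89 %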